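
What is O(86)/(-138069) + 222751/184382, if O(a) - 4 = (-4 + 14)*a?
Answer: 6895583/5737534 ≈ 1.2018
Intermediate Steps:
O(a) = 4 + 10*a (O(a) = 4 + (-4 + 14)*a = 4 + 10*a)
O(86)/(-138069) + 222751/184382 = (4 + 10*86)/(-138069) + 222751/184382 = (4 + 860)*(-1/138069) + 222751*(1/184382) = 864*(-1/138069) + 13103/10846 = -96/15341 + 13103/10846 = 6895583/5737534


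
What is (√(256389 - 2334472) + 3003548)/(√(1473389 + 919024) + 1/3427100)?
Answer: (3003548 + I*√2078083)/(1/3427100 + √2392413) ≈ 1941.9 + 0.93199*I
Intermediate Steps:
(√(256389 - 2334472) + 3003548)/(√(1473389 + 919024) + 1/3427100) = (√(-2078083) + 3003548)/(√2392413 + 1/3427100) = (I*√2078083 + 3003548)/(1/3427100 + √2392413) = (3003548 + I*√2078083)/(1/3427100 + √2392413)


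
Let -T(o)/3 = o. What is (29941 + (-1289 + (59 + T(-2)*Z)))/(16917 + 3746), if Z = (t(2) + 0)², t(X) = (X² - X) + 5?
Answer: 29005/20663 ≈ 1.4037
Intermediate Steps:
T(o) = -3*o
t(X) = 5 + X² - X
Z = 49 (Z = ((5 + 2² - 1*2) + 0)² = ((5 + 4 - 2) + 0)² = (7 + 0)² = 7² = 49)
(29941 + (-1289 + (59 + T(-2)*Z)))/(16917 + 3746) = (29941 + (-1289 + (59 - 3*(-2)*49)))/(16917 + 3746) = (29941 + (-1289 + (59 + 6*49)))/20663 = (29941 + (-1289 + (59 + 294)))*(1/20663) = (29941 + (-1289 + 353))*(1/20663) = (29941 - 936)*(1/20663) = 29005*(1/20663) = 29005/20663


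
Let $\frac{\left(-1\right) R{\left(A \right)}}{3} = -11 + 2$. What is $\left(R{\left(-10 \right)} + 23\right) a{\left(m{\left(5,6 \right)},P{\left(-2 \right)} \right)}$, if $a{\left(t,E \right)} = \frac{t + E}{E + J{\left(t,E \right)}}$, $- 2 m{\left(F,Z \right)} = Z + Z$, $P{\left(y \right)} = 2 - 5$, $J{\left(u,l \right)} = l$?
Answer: $75$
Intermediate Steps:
$P{\left(y \right)} = -3$ ($P{\left(y \right)} = 2 - 5 = -3$)
$m{\left(F,Z \right)} = - Z$ ($m{\left(F,Z \right)} = - \frac{Z + Z}{2} = - \frac{2 Z}{2} = - Z$)
$a{\left(t,E \right)} = \frac{E + t}{2 E}$ ($a{\left(t,E \right)} = \frac{t + E}{E + E} = \frac{E + t}{2 E}$)
$R{\left(A \right)} = 27$ ($R{\left(A \right)} = - 3 \left(-11 + 2\right) = \left(-3\right) \left(-9\right) = 27$)
$\left(R{\left(-10 \right)} + 23\right) a{\left(m{\left(5,6 \right)},P{\left(-2 \right)} \right)} = \left(27 + 23\right) \frac{-3 - 6}{2 \left(-3\right)} = 50 \cdot \frac{1}{2} \left(- \frac{1}{3}\right) \left(-3 - 6\right) = 50 \cdot \frac{1}{2} \left(- \frac{1}{3}\right) \left(-9\right) = 50 \cdot \frac{3}{2} = 75$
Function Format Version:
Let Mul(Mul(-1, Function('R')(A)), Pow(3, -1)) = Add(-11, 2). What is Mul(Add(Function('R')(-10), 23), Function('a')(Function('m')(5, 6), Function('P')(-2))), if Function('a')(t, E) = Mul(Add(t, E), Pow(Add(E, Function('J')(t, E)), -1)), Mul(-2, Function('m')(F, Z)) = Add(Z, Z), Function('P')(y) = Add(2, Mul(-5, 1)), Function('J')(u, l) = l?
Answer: 75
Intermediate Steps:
Function('P')(y) = -3 (Function('P')(y) = Add(2, -5) = -3)
Function('m')(F, Z) = Mul(-1, Z) (Function('m')(F, Z) = Mul(Rational(-1, 2), Add(Z, Z)) = Mul(Rational(-1, 2), Mul(2, Z)) = Mul(-1, Z))
Function('a')(t, E) = Mul(Rational(1, 2), Pow(E, -1), Add(E, t)) (Function('a')(t, E) = Mul(Add(t, E), Pow(Add(E, E), -1)) = Mul(Add(E, t), Pow(Mul(2, E), -1)) = Mul(Add(E, t), Mul(Rational(1, 2), Pow(E, -1))) = Mul(Rational(1, 2), Pow(E, -1), Add(E, t)))
Function('R')(A) = 27 (Function('R')(A) = Mul(-3, Add(-11, 2)) = Mul(-3, -9) = 27)
Mul(Add(Function('R')(-10), 23), Function('a')(Function('m')(5, 6), Function('P')(-2))) = Mul(Add(27, 23), Mul(Rational(1, 2), Pow(-3, -1), Add(-3, Mul(-1, 6)))) = Mul(50, Mul(Rational(1, 2), Rational(-1, 3), Add(-3, -6))) = Mul(50, Mul(Rational(1, 2), Rational(-1, 3), -9)) = Mul(50, Rational(3, 2)) = 75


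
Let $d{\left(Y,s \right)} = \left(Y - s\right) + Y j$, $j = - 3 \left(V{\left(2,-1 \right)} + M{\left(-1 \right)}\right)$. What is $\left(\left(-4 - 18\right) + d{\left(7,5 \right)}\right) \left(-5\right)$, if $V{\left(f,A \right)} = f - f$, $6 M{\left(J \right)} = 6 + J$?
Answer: $\frac{375}{2} \approx 187.5$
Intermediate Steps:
$M{\left(J \right)} = 1 + \frac{J}{6}$ ($M{\left(J \right)} = \frac{6 + J}{6} = 1 + \frac{J}{6}$)
$V{\left(f,A \right)} = 0$
$j = - \frac{5}{2}$ ($j = - 3 \left(0 + \left(1 + \frac{1}{6} \left(-1\right)\right)\right) = - 3 \left(0 + \left(1 - \frac{1}{6}\right)\right) = - 3 \left(0 + \frac{5}{6}\right) = \left(-3\right) \frac{5}{6} = - \frac{5}{2} \approx -2.5$)
$d{\left(Y,s \right)} = - s - \frac{3 Y}{2}$ ($d{\left(Y,s \right)} = \left(Y - s\right) + Y \left(- \frac{5}{2}\right) = \left(Y - s\right) - \frac{5 Y}{2} = - s - \frac{3 Y}{2}$)
$\left(\left(-4 - 18\right) + d{\left(7,5 \right)}\right) \left(-5\right) = \left(\left(-4 - 18\right) - \frac{31}{2}\right) \left(-5\right) = \left(-22 - \frac{31}{2}\right) \left(-5\right) = \left(- \frac{75}{2}\right) \left(-5\right) = \frac{375}{2}$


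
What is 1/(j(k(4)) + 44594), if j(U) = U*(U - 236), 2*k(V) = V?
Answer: 1/44126 ≈ 2.2662e-5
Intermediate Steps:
k(V) = V/2
j(U) = U*(-236 + U)
1/(j(k(4)) + 44594) = 1/(((½)*4)*(-236 + (½)*4) + 44594) = 1/(2*(-236 + 2) + 44594) = 1/(2*(-234) + 44594) = 1/(-468 + 44594) = 1/44126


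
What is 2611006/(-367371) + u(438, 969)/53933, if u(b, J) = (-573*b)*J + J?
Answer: -89482815108125/19813420143 ≈ -4516.3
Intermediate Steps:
u(b, J) = J - 573*J*b (u(b, J) = -573*J*b + J = J - 573*J*b)
2611006/(-367371) + u(438, 969)/53933 = 2611006/(-367371) + (969*(1 - 573*438))/53933 = 2611006*(-1/367371) + (969*(1 - 250974))*(1/53933) = -2611006/367371 + (969*(-250973))*(1/53933) = -2611006/367371 - 243192837*1/53933 = -2611006/367371 - 243192837/53933 = -89482815108125/19813420143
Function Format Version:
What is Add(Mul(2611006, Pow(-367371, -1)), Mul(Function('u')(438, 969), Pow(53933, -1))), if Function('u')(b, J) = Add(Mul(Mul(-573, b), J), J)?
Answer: Rational(-89482815108125, 19813420143) ≈ -4516.3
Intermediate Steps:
Function('u')(b, J) = Add(J, Mul(-573, J, b)) (Function('u')(b, J) = Add(Mul(-573, J, b), J) = Add(J, Mul(-573, J, b)))
Add(Mul(2611006, Pow(-367371, -1)), Mul(Function('u')(438, 969), Pow(53933, -1))) = Add(Mul(2611006, Pow(-367371, -1)), Mul(Mul(969, Add(1, Mul(-573, 438))), Pow(53933, -1))) = Add(Mul(2611006, Rational(-1, 367371)), Mul(Mul(969, Add(1, -250974)), Rational(1, 53933))) = Add(Rational(-2611006, 367371), Mul(Mul(969, -250973), Rational(1, 53933))) = Add(Rational(-2611006, 367371), Mul(-243192837, Rational(1, 53933))) = Add(Rational(-2611006, 367371), Rational(-243192837, 53933)) = Rational(-89482815108125, 19813420143)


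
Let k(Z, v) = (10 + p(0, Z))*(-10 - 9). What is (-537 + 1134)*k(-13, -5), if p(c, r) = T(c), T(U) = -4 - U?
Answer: -68058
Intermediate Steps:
p(c, r) = -4 - c
k(Z, v) = -114 (k(Z, v) = (10 + (-4 - 1*0))*(-10 - 9) = (10 + (-4 + 0))*(-19) = (10 - 4)*(-19) = 6*(-19) = -114)
(-537 + 1134)*k(-13, -5) = (-537 + 1134)*(-114) = 597*(-114) = -68058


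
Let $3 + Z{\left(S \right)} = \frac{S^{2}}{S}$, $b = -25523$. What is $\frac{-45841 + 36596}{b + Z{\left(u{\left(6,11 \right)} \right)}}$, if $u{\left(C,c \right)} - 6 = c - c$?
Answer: $\frac{1849}{5104} \approx 0.36226$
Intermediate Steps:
$u{\left(C,c \right)} = 6$ ($u{\left(C,c \right)} = 6 + \left(c - c\right) = 6 + 0 = 6$)
$Z{\left(S \right)} = -3 + S$ ($Z{\left(S \right)} = -3 + \frac{S^{2}}{S} = -3 + S$)
$\frac{-45841 + 36596}{b + Z{\left(u{\left(6,11 \right)} \right)}} = \frac{-45841 + 36596}{-25523 + \left(-3 + 6\right)} = - \frac{9245}{-25523 + 3} = - \frac{9245}{-25520} = \left(-9245\right) \left(- \frac{1}{25520}\right) = \frac{1849}{5104}$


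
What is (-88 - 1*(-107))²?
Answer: 361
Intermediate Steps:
(-88 - 1*(-107))² = (-88 + 107)² = 19² = 361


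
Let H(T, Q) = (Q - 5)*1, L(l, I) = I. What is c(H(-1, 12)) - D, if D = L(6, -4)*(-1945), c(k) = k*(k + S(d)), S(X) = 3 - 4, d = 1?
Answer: -7738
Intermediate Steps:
S(X) = -1
H(T, Q) = -5 + Q (H(T, Q) = (-5 + Q)*1 = -5 + Q)
c(k) = k*(-1 + k) (c(k) = k*(k - 1) = k*(-1 + k))
D = 7780 (D = -4*(-1945) = 7780)
c(H(-1, 12)) - D = (-5 + 12)*(-1 + (-5 + 12)) - 1*7780 = 7*(-1 + 7) - 7780 = 7*6 - 7780 = 42 - 7780 = -7738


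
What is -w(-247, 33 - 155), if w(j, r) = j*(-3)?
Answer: -741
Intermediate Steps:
w(j, r) = -3*j
-w(-247, 33 - 155) = -(-3)*(-247) = -1*741 = -741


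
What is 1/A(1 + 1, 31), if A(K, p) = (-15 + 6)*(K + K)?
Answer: -1/36 ≈ -0.027778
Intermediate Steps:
A(K, p) = -18*K
1/A(1 + 1, 31) = 1/(-18*(1 + 1)) = 1/(-18*2) = 1/(-36) = -1/36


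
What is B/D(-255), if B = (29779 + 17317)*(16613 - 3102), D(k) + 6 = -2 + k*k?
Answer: 636314056/65017 ≈ 9786.9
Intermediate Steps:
D(k) = -8 + k² (D(k) = -6 + (-2 + k*k) = -6 + (-2 + k²) = -8 + k²)
B = 636314056 (B = 47096*13511 = 636314056)
B/D(-255) = 636314056/(-8 + (-255)²) = 636314056/(-8 + 65025) = 636314056/65017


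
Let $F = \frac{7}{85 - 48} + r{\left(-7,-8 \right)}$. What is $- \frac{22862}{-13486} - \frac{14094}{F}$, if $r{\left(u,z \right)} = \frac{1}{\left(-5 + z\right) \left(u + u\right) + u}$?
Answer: $- \frac{307671325514}{4254833} \approx -72311.0$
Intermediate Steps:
$r{\left(u,z \right)} = \frac{1}{u + 2 u \left(-5 + z\right)}$ ($r{\left(u,z \right)} = \frac{1}{\left(-5 + z\right) 2 u + u} = \frac{1}{2 u \left(-5 + z\right) + u} = \frac{1}{u + 2 u \left(-5 + z\right)}$)
$F = \frac{1262}{6475}$ ($F = \frac{7}{85 - 48} + \frac{1}{\left(-7\right) \left(-9 + 2 \left(-8\right)\right)} = \frac{7}{37} - \frac{1}{7 \left(-9 - 16\right)} = 7 \cdot \frac{1}{37} - \frac{1}{7 \left(-25\right)} = \frac{7}{37} - - \frac{1}{175} = \frac{7}{37} + \frac{1}{175} = \frac{1262}{6475} \approx 0.1949$)
$- \frac{22862}{-13486} - \frac{14094}{F} = - \frac{22862}{-13486} - \frac{14094}{\frac{1262}{6475}} = \left(-22862\right) \left(- \frac{1}{13486}\right) - \frac{45629325}{631} = \frac{11431}{6743} - \frac{45629325}{631} = - \frac{307671325514}{4254833}$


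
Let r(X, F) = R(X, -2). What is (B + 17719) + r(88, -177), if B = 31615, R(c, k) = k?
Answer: 49332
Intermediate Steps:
r(X, F) = -2
(B + 17719) + r(88, -177) = (31615 + 17719) - 2 = 49334 - 2 = 49332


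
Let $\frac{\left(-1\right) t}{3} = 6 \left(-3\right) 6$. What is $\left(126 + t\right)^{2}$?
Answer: $202500$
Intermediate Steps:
$t = 324$ ($t = - 3 \cdot 6 \left(-3\right) 6 = - 3 \left(\left(-18\right) 6\right) = \left(-3\right) \left(-108\right) = 324$)
$\left(126 + t\right)^{2} = \left(126 + 324\right)^{2} = 450^{2} = 202500$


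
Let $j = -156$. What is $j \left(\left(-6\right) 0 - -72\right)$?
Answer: $-11232$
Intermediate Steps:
$j \left(\left(-6\right) 0 - -72\right) = - 156 \left(\left(-6\right) 0 - -72\right) = - 156 \left(0 + 72\right) = \left(-156\right) 72 = -11232$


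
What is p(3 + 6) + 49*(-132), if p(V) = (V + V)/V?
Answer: -6466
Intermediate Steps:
p(V) = 2 (p(V) = (2*V)/V = 2)
p(3 + 6) + 49*(-132) = 2 + 49*(-132) = 2 - 6468 = -6466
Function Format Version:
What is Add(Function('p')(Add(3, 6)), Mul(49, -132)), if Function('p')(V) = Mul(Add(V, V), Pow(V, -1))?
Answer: -6466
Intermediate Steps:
Function('p')(V) = 2 (Function('p')(V) = Mul(Mul(2, V), Pow(V, -1)) = 2)
Add(Function('p')(Add(3, 6)), Mul(49, -132)) = Add(2, Mul(49, -132)) = Add(2, -6468) = -6466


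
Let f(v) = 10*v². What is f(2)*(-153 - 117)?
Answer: -10800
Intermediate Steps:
f(2)*(-153 - 117) = (10*2²)*(-153 - 117) = (10*4)*(-270) = 40*(-270) = -10800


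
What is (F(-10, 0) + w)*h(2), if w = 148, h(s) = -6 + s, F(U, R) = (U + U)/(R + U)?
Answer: -600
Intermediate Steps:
F(U, R) = 2*U/(R + U) (F(U, R) = (2*U)/(R + U) = 2*U/(R + U))
(F(-10, 0) + w)*h(2) = (2*(-10)/(0 - 10) + 148)*(-6 + 2) = (2*(-10)/(-10) + 148)*(-4) = (2*(-10)*(-⅒) + 148)*(-4) = (2 + 148)*(-4) = 150*(-4) = -600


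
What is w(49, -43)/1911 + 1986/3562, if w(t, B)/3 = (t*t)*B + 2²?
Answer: -14095086/87269 ≈ -161.51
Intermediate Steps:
w(t, B) = 12 + 3*B*t² (w(t, B) = 3*((t*t)*B + 2²) = 3*(t²*B + 4) = 3*(B*t² + 4) = 3*(4 + B*t²) = 12 + 3*B*t²)
w(49, -43)/1911 + 1986/3562 = (12 + 3*(-43)*49²)/1911 + 1986/3562 = (12 + 3*(-43)*2401)*(1/1911) + 1986*(1/3562) = (12 - 309729)*(1/1911) + 993/1781 = -309717*1/1911 + 993/1781 = -103239/637 + 993/1781 = -14095086/87269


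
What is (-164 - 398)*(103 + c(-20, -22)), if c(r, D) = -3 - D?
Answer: -68564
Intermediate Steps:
(-164 - 398)*(103 + c(-20, -22)) = (-164 - 398)*(103 + (-3 - 1*(-22))) = -562*(103 + (-3 + 22)) = -562*(103 + 19) = -562*122 = -68564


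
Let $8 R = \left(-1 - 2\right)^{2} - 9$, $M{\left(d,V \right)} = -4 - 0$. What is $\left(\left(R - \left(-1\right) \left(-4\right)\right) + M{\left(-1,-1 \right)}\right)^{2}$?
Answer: $64$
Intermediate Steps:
$M{\left(d,V \right)} = -4$ ($M{\left(d,V \right)} = -4 + 0 = -4$)
$R = 0$ ($R = \frac{\left(-1 - 2\right)^{2} - 9}{8} = \frac{\left(-3\right)^{2} - 9}{8} = \frac{9 - 9}{8} = \frac{1}{8} \cdot 0 = 0$)
$\left(\left(R - \left(-1\right) \left(-4\right)\right) + M{\left(-1,-1 \right)}\right)^{2} = \left(\left(0 - \left(-1\right) \left(-4\right)\right) - 4\right)^{2} = \left(\left(0 - 4\right) - 4\right)^{2} = \left(-4 - 4\right)^{2} = \left(-8\right)^{2} = 64$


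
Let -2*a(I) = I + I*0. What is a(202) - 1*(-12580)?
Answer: 12479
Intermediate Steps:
a(I) = -I/2 (a(I) = -(I + I*0)/2 = -(I + 0)/2 = -I/2)
a(202) - 1*(-12580) = -1/2*202 - 1*(-12580) = -101 + 12580 = 12479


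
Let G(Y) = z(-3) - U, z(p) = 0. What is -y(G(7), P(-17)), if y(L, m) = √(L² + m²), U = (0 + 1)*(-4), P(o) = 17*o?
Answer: -√83537 ≈ -289.03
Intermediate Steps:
U = -4 (U = 1*(-4) = -4)
G(Y) = 4 (G(Y) = 0 - 1*(-4) = 0 + 4 = 4)
-y(G(7), P(-17)) = -√(4² + (17*(-17))²) = -√(16 + (-289)²) = -√(16 + 83521) = -√83537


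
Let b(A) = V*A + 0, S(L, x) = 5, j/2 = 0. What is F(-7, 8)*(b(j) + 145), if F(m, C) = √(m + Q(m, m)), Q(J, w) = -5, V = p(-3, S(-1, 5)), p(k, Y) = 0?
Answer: 290*I*√3 ≈ 502.29*I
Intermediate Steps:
j = 0 (j = 2*0 = 0)
V = 0
F(m, C) = √(-5 + m) (F(m, C) = √(m - 5) = √(-5 + m))
b(A) = 0 (b(A) = 0*A + 0 = 0 + 0 = 0)
F(-7, 8)*(b(j) + 145) = √(-5 - 7)*(0 + 145) = √(-12)*145 = (2*I*√3)*145 = 290*I*√3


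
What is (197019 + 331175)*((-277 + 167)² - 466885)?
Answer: -240214708290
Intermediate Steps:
(197019 + 331175)*((-277 + 167)² - 466885) = 528194*((-110)² - 466885) = 528194*(12100 - 466885) = 528194*(-454785) = -240214708290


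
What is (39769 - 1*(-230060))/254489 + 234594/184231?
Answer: 109412458965/46884762959 ≈ 2.3336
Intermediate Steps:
(39769 - 1*(-230060))/254489 + 234594/184231 = (39769 + 230060)*(1/254489) + 234594*(1/184231) = 269829*(1/254489) + 234594/184231 = 269829/254489 + 234594/184231 = 109412458965/46884762959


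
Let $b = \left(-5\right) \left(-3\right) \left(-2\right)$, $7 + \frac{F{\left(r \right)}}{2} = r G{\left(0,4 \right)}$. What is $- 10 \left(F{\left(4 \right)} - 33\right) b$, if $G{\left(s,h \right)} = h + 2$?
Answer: $300$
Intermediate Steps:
$G{\left(s,h \right)} = 2 + h$
$F{\left(r \right)} = -14 + 12 r$ ($F{\left(r \right)} = -14 + 2 r \left(2 + 4\right) = -14 + 2 r 6 = -14 + 2 \cdot 6 r = -14 + 12 r$)
$b = -30$ ($b = 15 \left(-2\right) = -30$)
$- 10 \left(F{\left(4 \right)} - 33\right) b = - 10 \left(\left(-14 + 12 \cdot 4\right) - 33\right) \left(-30\right) = - 10 \left(\left(-14 + 48\right) - 33\right) \left(-30\right) = - 10 \left(34 - 33\right) \left(-30\right) = \left(-10\right) 1 \left(-30\right) = \left(-10\right) \left(-30\right) = 300$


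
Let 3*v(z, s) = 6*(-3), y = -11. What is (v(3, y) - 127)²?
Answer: 17689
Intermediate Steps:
v(z, s) = -6 (v(z, s) = (6*(-3))/3 = (⅓)*(-18) = -6)
(v(3, y) - 127)² = (-6 - 127)² = (-133)² = 17689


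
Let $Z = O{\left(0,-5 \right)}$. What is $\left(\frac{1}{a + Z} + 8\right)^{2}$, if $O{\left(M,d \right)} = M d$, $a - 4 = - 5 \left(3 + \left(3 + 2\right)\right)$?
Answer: $\frac{82369}{1296} \approx 63.556$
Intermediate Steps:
$a = -36$ ($a = 4 - 5 \left(3 + \left(3 + 2\right)\right) = 4 - 5 \left(3 + 5\right) = 4 - 40 = -36$)
$Z = 0$ ($Z = 0 \left(-5\right) = 0$)
$\left(\frac{1}{a + Z} + 8\right)^{2} = \left(\frac{1}{-36 + 0} + 8\right)^{2} = \left(\frac{1}{-36} + 8\right)^{2} = \left(- \frac{1}{36} + 8\right)^{2} = \left(\frac{287}{36}\right)^{2} = \frac{82369}{1296}$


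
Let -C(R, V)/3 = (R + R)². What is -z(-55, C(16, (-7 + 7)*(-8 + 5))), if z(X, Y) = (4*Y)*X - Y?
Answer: -678912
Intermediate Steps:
C(R, V) = -12*R² (C(R, V) = -3*(R + R)² = -3*4*R² = -12*R²)
z(X, Y) = -Y + 4*X*Y (z(X, Y) = 4*X*Y - Y = -Y + 4*X*Y)
-z(-55, C(16, (-7 + 7)*(-8 + 5))) = -(-12*16²)*(-1 + 4*(-55)) = -(-12*256)*(-1 - 220) = -(-3072)*(-221) = -1*678912 = -678912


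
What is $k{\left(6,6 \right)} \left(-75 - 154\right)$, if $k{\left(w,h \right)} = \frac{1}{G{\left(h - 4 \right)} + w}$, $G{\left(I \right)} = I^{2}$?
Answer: $- \frac{229}{10} \approx -22.9$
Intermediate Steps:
$k{\left(w,h \right)} = \frac{1}{w + \left(-4 + h\right)^{2}}$ ($k{\left(w,h \right)} = \frac{1}{\left(h - 4\right)^{2} + w} = \frac{1}{\left(-4 + h\right)^{2} + w} = \frac{1}{w + \left(-4 + h\right)^{2}}$)
$k{\left(6,6 \right)} \left(-75 - 154\right) = \frac{-75 - 154}{6 + \left(-4 + 6\right)^{2}} = \frac{1}{6 + 2^{2}} \left(-229\right) = \frac{1}{6 + 4} \left(-229\right) = \frac{1}{10} \left(-229\right) = - \frac{229}{10}$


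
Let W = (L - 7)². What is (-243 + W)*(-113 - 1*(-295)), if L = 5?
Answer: -43498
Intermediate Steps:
W = 4 (W = (5 - 7)² = (-2)² = 4)
(-243 + W)*(-113 - 1*(-295)) = (-243 + 4)*(-113 - 1*(-295)) = -239*(-113 + 295) = -239*182 = -43498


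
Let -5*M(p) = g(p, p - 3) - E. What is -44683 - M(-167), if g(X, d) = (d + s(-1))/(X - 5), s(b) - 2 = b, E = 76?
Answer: -38440283/860 ≈ -44698.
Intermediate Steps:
s(b) = 2 + b
g(X, d) = (1 + d)/(-5 + X) (g(X, d) = (d + (2 - 1))/(X - 5) = (d + 1)/(-5 + X) = (1 + d)/(-5 + X))
M(p) = 76/5 - (-2 + p)/(5*(-5 + p)) (M(p) = -((1 + (p - 3))/(-5 + p) - 1*76)/5 = -((1 + (-3 + p))/(-5 + p) - 76)/5 = -((-2 + p)/(-5 + p) - 76)/5 = -(-76 + (-2 + p)/(-5 + p))/5 = 76/5 - (-2 + p)/(5*(-5 + p)))
-44683 - M(-167) = -44683 - 3*(-126 + 25*(-167))/(5*(-5 - 167)) = -44683 - 3*(-126 - 4175)/(5*(-172)) = -44683 - 3*(-1)*(-4301)/(5*172) = -44683 - 1*12903/860 = -44683 - 12903/860 = -38440283/860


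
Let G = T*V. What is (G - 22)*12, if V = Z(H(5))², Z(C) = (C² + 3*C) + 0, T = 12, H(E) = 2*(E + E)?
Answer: 30470136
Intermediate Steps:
H(E) = 4*E (H(E) = 2*(2*E) = 4*E)
Z(C) = C² + 3*C
V = 211600 (V = ((4*5)*(3 + 4*5))² = (20*(3 + 20))² = (20*23)² = 460² = 211600)
G = 2539200 (G = 12*211600 = 2539200)
(G - 22)*12 = (2539200 - 22)*12 = 2539178*12 = 30470136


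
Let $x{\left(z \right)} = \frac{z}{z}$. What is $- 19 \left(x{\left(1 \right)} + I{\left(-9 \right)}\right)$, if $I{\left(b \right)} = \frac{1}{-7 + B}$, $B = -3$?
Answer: $- \frac{171}{10} \approx -17.1$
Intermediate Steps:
$x{\left(z \right)} = 1$
$I{\left(b \right)} = - \frac{1}{10}$ ($I{\left(b \right)} = \frac{1}{-7 - 3} = \frac{1}{-10} = - \frac{1}{10}$)
$- 19 \left(x{\left(1 \right)} + I{\left(-9 \right)}\right) = - 19 \left(1 - \frac{1}{10}\right) = \left(-19\right) \frac{9}{10} = - \frac{171}{10}$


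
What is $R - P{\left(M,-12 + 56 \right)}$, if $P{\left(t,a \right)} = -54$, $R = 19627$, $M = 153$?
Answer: $19681$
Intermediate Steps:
$R - P{\left(M,-12 + 56 \right)} = 19627 - -54 = 19627 + 54 = 19681$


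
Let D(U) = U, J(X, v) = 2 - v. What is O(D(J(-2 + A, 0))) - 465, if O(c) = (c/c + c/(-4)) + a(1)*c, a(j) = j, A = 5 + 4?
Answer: -925/2 ≈ -462.50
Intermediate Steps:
A = 9
O(c) = 1 + 3*c/4 (O(c) = (c/c + c/(-4)) + 1*c = (1 + c*(-1/4)) + c = (1 - c/4) + c = 1 + 3*c/4)
O(D(J(-2 + A, 0))) - 465 = (1 + 3*(2 - 1*0)/4) - 465 = (1 + 3*(2 + 0)/4) - 465 = (1 + (3/4)*2) - 465 = (1 + 3/2) - 465 = 5/2 - 465 = -925/2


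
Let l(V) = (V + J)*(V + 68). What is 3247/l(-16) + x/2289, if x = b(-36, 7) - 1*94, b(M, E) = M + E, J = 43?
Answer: 2419897/1071252 ≈ 2.2589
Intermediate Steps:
b(M, E) = E + M
l(V) = (43 + V)*(68 + V) (l(V) = (V + 43)*(V + 68) = (43 + V)*(68 + V))
x = -123 (x = (7 - 36) - 1*94 = -29 - 94 = -123)
3247/l(-16) + x/2289 = 3247/(2924 + (-16)² + 111*(-16)) - 123/2289 = 3247/(2924 + 256 - 1776) - 123*1/2289 = 3247/1404 - 41/763 = 2419897/1071252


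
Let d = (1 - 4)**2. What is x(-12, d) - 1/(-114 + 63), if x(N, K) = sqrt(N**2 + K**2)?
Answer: 766/51 ≈ 15.020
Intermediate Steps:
d = 9 (d = (-3)**2 = 9)
x(N, K) = sqrt(K**2 + N**2)
x(-12, d) - 1/(-114 + 63) = sqrt(9**2 + (-12)**2) - 1/(-114 + 63) = sqrt(81 + 144) - 1/(-51) = sqrt(225) - 1*(-1/51) = 15 + 1/51 = 766/51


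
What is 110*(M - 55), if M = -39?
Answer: -10340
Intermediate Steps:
110*(M - 55) = 110*(-39 - 55) = 110*(-94) = -10340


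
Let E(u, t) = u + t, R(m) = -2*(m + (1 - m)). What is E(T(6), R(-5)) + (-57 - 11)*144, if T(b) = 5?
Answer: -9789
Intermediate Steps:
R(m) = -2 (R(m) = -2*1 = -2)
E(u, t) = t + u
E(T(6), R(-5)) + (-57 - 11)*144 = (-2 + 5) + (-57 - 11)*144 = 3 - 68*144 = 3 - 9792 = -9789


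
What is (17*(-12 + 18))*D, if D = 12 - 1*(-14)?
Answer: 2652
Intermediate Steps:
D = 26 (D = 12 + 14 = 26)
(17*(-12 + 18))*D = (17*(-12 + 18))*26 = (17*6)*26 = 102*26 = 2652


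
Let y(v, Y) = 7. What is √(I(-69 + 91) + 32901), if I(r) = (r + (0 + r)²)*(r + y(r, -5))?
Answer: 5*√1903 ≈ 218.12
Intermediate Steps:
I(r) = (7 + r)*(r + r²) (I(r) = (r + (0 + r)²)*(r + 7) = (r + r²)*(7 + r) = (7 + r)*(r + r²))
√(I(-69 + 91) + 32901) = √((-69 + 91)*(7 + (-69 + 91)² + 8*(-69 + 91)) + 32901) = √(22*(7 + 22² + 8*22) + 32901) = √(22*(7 + 484 + 176) + 32901) = √(22*667 + 32901) = √(14674 + 32901) = √47575 = 5*√1903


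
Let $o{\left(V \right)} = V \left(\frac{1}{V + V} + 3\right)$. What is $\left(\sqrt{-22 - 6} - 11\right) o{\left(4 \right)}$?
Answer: $- \frac{275}{2} + 25 i \sqrt{7} \approx -137.5 + 66.144 i$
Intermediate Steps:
$o{\left(V \right)} = V \left(3 + \frac{1}{2 V}\right)$ ($o{\left(V \right)} = V \left(\frac{1}{2 V} + 3\right) = V \left(3 + \frac{1}{2 V}\right)$)
$\left(\sqrt{-22 - 6} - 11\right) o{\left(4 \right)} = \left(\sqrt{-22 - 6} - 11\right) \left(\frac{1}{2} + 3 \cdot 4\right) = \left(\sqrt{-28} - 11\right) \left(\frac{1}{2} + 12\right) = \left(2 i \sqrt{7} - 11\right) \frac{25}{2} = \left(-11 + 2 i \sqrt{7}\right) \frac{25}{2} = - \frac{275}{2} + 25 i \sqrt{7}$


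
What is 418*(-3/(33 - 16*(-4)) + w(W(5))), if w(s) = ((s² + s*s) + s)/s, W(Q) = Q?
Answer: 444752/97 ≈ 4585.1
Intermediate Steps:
w(s) = (s + 2*s²)/s (w(s) = ((s² + s²) + s)/s = (2*s² + s)/s = (s + 2*s²)/s)
418*(-3/(33 - 16*(-4)) + w(W(5))) = 418*(-3/(33 - 16*(-4)) + (1 + 2*5)) = 418*(-3/(33 + 64) + (1 + 10)) = 418*(-3/97 + 11) = 418*(1064/97) = 444752/97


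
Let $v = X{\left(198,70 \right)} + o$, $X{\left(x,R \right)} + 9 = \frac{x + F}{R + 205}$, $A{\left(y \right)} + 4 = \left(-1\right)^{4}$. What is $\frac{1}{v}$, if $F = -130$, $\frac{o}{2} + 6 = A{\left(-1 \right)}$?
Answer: $- \frac{275}{7357} \approx -0.037379$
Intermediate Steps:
$A{\left(y \right)} = -3$ ($A{\left(y \right)} = -4 + \left(-1\right)^{4} = -4 + 1 = -3$)
$o = -18$ ($o = -12 + 2 \left(-3\right) = -12 - 6 = -18$)
$X{\left(x,R \right)} = -9 + \frac{-130 + x}{205 + R}$ ($X{\left(x,R \right)} = -9 + \frac{x - 130}{R + 205} = -9 + \frac{-130 + x}{205 + R}$)
$v = - \frac{7357}{275}$ ($v = \frac{-1975 + 198 - 630}{205 + 70} - 18 = \frac{-1975 + 198 - 630}{275} - 18 = \frac{1}{275} \left(-2407\right) - 18 = - \frac{2407}{275} - 18 = - \frac{7357}{275} \approx -26.753$)
$\frac{1}{v} = \frac{1}{- \frac{7357}{275}} = - \frac{275}{7357}$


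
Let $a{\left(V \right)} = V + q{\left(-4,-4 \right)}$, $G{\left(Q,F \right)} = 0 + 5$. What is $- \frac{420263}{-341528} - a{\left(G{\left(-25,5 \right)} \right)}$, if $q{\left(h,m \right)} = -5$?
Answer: $\frac{420263}{341528} \approx 1.2305$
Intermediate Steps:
$G{\left(Q,F \right)} = 5$
$a{\left(V \right)} = -5 + V$ ($a{\left(V \right)} = V - 5 = -5 + V$)
$- \frac{420263}{-341528} - a{\left(G{\left(-25,5 \right)} \right)} = - \frac{420263}{-341528} - \left(-5 + 5\right) = \left(-420263\right) \left(- \frac{1}{341528}\right) - 0 = \frac{420263}{341528} + 0 = \frac{420263}{341528}$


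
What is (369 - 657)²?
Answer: 82944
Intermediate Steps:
(369 - 657)² = (-288)² = 82944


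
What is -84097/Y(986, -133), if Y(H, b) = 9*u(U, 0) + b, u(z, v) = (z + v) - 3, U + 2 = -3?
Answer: 84097/205 ≈ 410.23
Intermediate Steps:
U = -5 (U = -2 - 3 = -5)
u(z, v) = -3 + v + z (u(z, v) = (v + z) - 3 = -3 + v + z)
Y(H, b) = -72 + b (Y(H, b) = 9*(-3 + 0 - 5) + b = 9*(-8) + b = -72 + b)
-84097/Y(986, -133) = -84097/(-72 - 133) = -84097/(-205) = -84097*(-1/205) = 84097/205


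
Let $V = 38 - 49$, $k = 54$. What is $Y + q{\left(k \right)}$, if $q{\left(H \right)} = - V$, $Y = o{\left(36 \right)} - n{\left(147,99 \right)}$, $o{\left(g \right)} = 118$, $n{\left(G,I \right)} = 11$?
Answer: $118$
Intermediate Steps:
$V = -11$ ($V = 38 - 49 = -11$)
$Y = 107$ ($Y = 118 - 11 = 107$)
$q{\left(H \right)} = 11$ ($q{\left(H \right)} = \left(-1\right) \left(-11\right) = 11$)
$Y + q{\left(k \right)} = 107 + 11 = 118$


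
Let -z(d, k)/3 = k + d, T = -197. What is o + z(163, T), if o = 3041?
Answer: 3143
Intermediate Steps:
z(d, k) = -3*d - 3*k (z(d, k) = -3*(k + d) = -3*(d + k) = -3*d - 3*k)
o + z(163, T) = 3041 + (-3*163 - 3*(-197)) = 3041 + (-489 + 591) = 3041 + 102 = 3143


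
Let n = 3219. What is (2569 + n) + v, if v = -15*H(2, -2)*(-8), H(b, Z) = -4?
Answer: 5308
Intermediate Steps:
v = -480 (v = -15*(-4)*(-8) = 60*(-8) = -480)
(2569 + n) + v = (2569 + 3219) - 480 = 5788 - 480 = 5308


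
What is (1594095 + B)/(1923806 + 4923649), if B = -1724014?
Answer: -129919/6847455 ≈ -0.018973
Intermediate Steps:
(1594095 + B)/(1923806 + 4923649) = (1594095 - 1724014)/(1923806 + 4923649) = -129919/6847455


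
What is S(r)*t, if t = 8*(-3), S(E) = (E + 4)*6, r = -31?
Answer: 3888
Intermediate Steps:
S(E) = 24 + 6*E (S(E) = (4 + E)*6 = 24 + 6*E)
t = -24
S(r)*t = (24 + 6*(-31))*(-24) = (24 - 186)*(-24) = -162*(-24) = 3888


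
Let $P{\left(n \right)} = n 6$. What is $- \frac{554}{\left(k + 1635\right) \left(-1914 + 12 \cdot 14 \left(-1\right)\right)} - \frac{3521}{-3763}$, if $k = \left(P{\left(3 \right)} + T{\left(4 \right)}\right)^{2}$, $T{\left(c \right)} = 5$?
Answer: $\frac{7932883555}{8477000412} \approx 0.93581$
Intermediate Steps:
$P{\left(n \right)} = 6 n$
$k = 529$ ($k = \left(6 \cdot 3 + 5\right)^{2} = \left(18 + 5\right)^{2} = 23^{2} = 529$)
$- \frac{554}{\left(k + 1635\right) \left(-1914 + 12 \cdot 14 \left(-1\right)\right)} - \frac{3521}{-3763} = - \frac{554}{\left(529 + 1635\right) \left(-1914 + 12 \cdot 14 \left(-1\right)\right)} - \frac{3521}{-3763} = - \frac{554}{2164 \left(-1914 + 168 \left(-1\right)\right)} - - \frac{3521}{3763} = - \frac{554}{2164 \left(-1914 - 168\right)} + \frac{3521}{3763} = - \frac{554}{2164 \left(-2082\right)} + \frac{3521}{3763} = - \frac{554}{-4505448} + \frac{3521}{3763} = \left(-554\right) \left(- \frac{1}{4505448}\right) + \frac{3521}{3763} = \frac{277}{2252724} + \frac{3521}{3763} = \frac{7932883555}{8477000412}$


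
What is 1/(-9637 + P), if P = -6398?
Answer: -1/16035 ≈ -6.2364e-5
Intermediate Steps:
1/(-9637 + P) = 1/(-9637 - 6398) = 1/(-16035) = -1/16035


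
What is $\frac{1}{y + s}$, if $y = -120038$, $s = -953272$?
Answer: $- \frac{1}{1073310} \approx -9.317 \cdot 10^{-7}$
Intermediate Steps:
$\frac{1}{y + s} = \frac{1}{-120038 - 953272} = \frac{1}{-1073310} = - \frac{1}{1073310}$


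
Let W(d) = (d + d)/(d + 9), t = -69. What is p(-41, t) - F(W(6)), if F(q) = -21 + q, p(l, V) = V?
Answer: -244/5 ≈ -48.800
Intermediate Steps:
W(d) = 2*d/(9 + d) (W(d) = (2*d)/(9 + d) = 2*d/(9 + d))
p(-41, t) - F(W(6)) = -69 - (-21 + 2*6/(9 + 6)) = -69 - (-21 + 2*6/15) = -69 - (-21 + 2*6*(1/15)) = -69 - (-21 + ⅘) = -69 - 1*(-101/5) = -69 + 101/5 = -244/5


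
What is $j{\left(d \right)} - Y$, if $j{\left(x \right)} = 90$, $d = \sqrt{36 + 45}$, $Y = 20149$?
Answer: $-20059$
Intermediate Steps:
$d = 9$ ($d = \sqrt{81} = 9$)
$j{\left(d \right)} - Y = 90 - 20149 = -20059$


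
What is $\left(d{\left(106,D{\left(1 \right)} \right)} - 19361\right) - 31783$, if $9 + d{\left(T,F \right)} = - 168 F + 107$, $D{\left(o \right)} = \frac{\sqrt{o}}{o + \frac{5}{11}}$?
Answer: $- \frac{102323}{2} \approx -51162.0$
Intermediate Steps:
$D{\left(o \right)} = \frac{\sqrt{o}}{\frac{5}{11} + o}$ ($D{\left(o \right)} = \frac{\sqrt{o}}{o + 5 \cdot \frac{1}{11}} = \frac{\sqrt{o}}{o + \frac{5}{11}} = \frac{\sqrt{o}}{\frac{5}{11} + o}$)
$d{\left(T,F \right)} = 98 - 168 F$ ($d{\left(T,F \right)} = -9 - \left(-107 + 168 F\right) = 98 - 168 F$)
$\left(d{\left(106,D{\left(1 \right)} \right)} - 19361\right) - 31783 = \left(\left(98 - 168 \frac{11 \sqrt{1}}{5 + 11 \cdot 1}\right) - 19361\right) - 31783 = \left(\left(98 - 168 \cdot 11 \cdot 1 \frac{1}{5 + 11}\right) - 19361\right) - 31783 = \left(\left(98 - 168 \cdot 11 \cdot 1 \cdot \frac{1}{16}\right) - 19361\right) - 31783 = \left(\left(98 - \frac{231}{2}\right) - 19361\right) - 31783 = \left(- \frac{35}{2} - 19361\right) - 31783 = - \frac{38757}{2} - 31783 = - \frac{102323}{2}$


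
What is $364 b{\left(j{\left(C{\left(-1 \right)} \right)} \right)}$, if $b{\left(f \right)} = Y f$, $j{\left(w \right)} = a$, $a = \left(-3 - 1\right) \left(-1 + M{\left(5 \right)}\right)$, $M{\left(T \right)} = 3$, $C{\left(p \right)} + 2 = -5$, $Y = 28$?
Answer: $-81536$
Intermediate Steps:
$C{\left(p \right)} = -7$ ($C{\left(p \right)} = -2 - 5 = -7$)
$a = -8$ ($a = \left(-3 - 1\right) \left(-1 + 3\right) = \left(-4\right) 2 = -8$)
$j{\left(w \right)} = -8$
$b{\left(f \right)} = 28 f$
$364 b{\left(j{\left(C{\left(-1 \right)} \right)} \right)} = 364 \cdot 28 \left(-8\right) = 364 \left(-224\right) = -81536$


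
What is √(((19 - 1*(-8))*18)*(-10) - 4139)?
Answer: I*√8999 ≈ 94.863*I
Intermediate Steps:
√(((19 - 1*(-8))*18)*(-10) - 4139) = √(((19 + 8)*18)*(-10) - 4139) = √((27*18)*(-10) - 4139) = √(486*(-10) - 4139) = √(-4860 - 4139) = √(-8999) = I*√8999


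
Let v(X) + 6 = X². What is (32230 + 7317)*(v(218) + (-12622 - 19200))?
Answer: 620729712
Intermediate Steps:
v(X) = -6 + X²
(32230 + 7317)*(v(218) + (-12622 - 19200)) = (32230 + 7317)*((-6 + 218²) + (-12622 - 19200)) = 39547*((-6 + 47524) - 31822) = 39547*(47518 - 31822) = 39547*15696 = 620729712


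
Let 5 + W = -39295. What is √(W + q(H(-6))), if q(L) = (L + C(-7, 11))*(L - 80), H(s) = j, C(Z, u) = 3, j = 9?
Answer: 2*I*√10038 ≈ 200.38*I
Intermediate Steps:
H(s) = 9
q(L) = (-80 + L)*(3 + L) (q(L) = (L + 3)*(L - 80) = (3 + L)*(-80 + L) = (-80 + L)*(3 + L))
W = -39300 (W = -5 - 39295 = -39300)
√(W + q(H(-6))) = √(-39300 + (-240 + 9² - 77*9)) = √(-39300 + (-240 + 81 - 693)) = √(-39300 - 852) = √(-40152) = 2*I*√10038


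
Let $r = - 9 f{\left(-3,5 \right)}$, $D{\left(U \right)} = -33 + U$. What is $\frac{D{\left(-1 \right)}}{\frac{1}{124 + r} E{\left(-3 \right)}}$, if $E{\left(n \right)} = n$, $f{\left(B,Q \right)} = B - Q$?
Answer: $\frac{6664}{3} \approx 2221.3$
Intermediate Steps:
$r = 72$ ($r = - 9 \left(-3 - 5\right) = \left(-9\right) \left(-8\right) = 72$)
$\frac{D{\left(-1 \right)}}{\frac{1}{124 + r} E{\left(-3 \right)}} = \frac{-33 - 1}{\frac{1}{124 + 72} \left(-3\right)} = - \frac{34}{\frac{1}{196} \left(-3\right)} = - \frac{34}{- \frac{3}{196}} = \left(-34\right) \left(- \frac{196}{3}\right) = \frac{6664}{3}$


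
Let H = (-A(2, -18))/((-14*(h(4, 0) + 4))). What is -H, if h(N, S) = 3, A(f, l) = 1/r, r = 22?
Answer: -1/2156 ≈ -0.00046382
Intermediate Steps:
A(f, l) = 1/22
H = 1/2156 (H = (-1*1/22)/((-14*(3 + 4))) = -1/(22*((-14*7))) = -1/22/(-98) = -1/22*(-1/98) = 1/2156 ≈ 0.00046382)
-H = -1*1/2156 = -1/2156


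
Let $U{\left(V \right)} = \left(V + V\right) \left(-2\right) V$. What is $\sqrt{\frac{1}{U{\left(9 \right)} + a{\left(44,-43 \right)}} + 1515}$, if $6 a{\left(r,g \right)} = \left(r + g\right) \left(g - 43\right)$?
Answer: $\frac{3 \sqrt{173420870}}{1015} \approx 38.923$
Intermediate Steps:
$a{\left(r,g \right)} = \frac{\left(-43 + g\right) \left(g + r\right)}{6}$ ($a{\left(r,g \right)} = \frac{\left(r + g\right) \left(g - 43\right)}{6} = \frac{\left(g + r\right) \left(-43 + g\right)}{6} = \frac{\left(-43 + g\right) \left(g + r\right)}{6}$)
$U{\left(V \right)} = - 4 V^{2}$ ($U{\left(V \right)} = 2 V \left(-2\right) V = - 4 V V = - 4 V^{2}$)
$\sqrt{\frac{1}{U{\left(9 \right)} + a{\left(44,-43 \right)}} + 1515} = \sqrt{\frac{1}{- 4 \cdot 9^{2} + \left(\left(- \frac{43}{6}\right) \left(-43\right) - \frac{946}{3} + \frac{\left(-43\right)^{2}}{6} + \frac{1}{6} \left(-43\right) 44\right)} + 1515} = \sqrt{\frac{1}{\left(-4\right) 81 + \left(\frac{1849}{6} - \frac{946}{3} + \frac{1}{6} \cdot 1849 - \frac{946}{3}\right)} + 1515} = \sqrt{\frac{1}{-324 + \left(\frac{1849}{6} - \frac{946}{3} + \frac{1849}{6} - \frac{946}{3}\right)} + 1515} = \sqrt{\frac{1}{-324 - \frac{43}{3}} + 1515} = \sqrt{\frac{1}{- \frac{1015}{3}} + 1515} = \sqrt{- \frac{3}{1015} + 1515} = \sqrt{\frac{1537722}{1015}} = \frac{3 \sqrt{173420870}}{1015}$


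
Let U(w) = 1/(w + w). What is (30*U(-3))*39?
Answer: -195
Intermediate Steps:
U(w) = 1/(2*w)
(30*U(-3))*39 = (30*((½)/(-3)))*39 = (30*((½)*(-⅓)))*39 = (30*(-⅙))*39 = -5*39 = -195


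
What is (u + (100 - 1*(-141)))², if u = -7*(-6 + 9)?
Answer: 48400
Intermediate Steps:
u = -21 (u = -7*3 = -21)
(u + (100 - 1*(-141)))² = (-21 + (100 - 1*(-141)))² = (-21 + (100 + 141))² = (-21 + 241)² = 220² = 48400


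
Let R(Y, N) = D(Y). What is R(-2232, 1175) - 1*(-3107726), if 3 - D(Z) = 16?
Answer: 3107713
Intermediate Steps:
D(Z) = -13 (D(Z) = 3 - 1*16 = 3 - 16 = -13)
R(Y, N) = -13
R(-2232, 1175) - 1*(-3107726) = -13 - 1*(-3107726) = -13 + 3107726 = 3107713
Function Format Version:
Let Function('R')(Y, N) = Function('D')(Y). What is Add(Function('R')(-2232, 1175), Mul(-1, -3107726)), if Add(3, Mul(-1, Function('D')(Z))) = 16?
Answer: 3107713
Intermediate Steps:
Function('D')(Z) = -13 (Function('D')(Z) = Add(3, Mul(-1, 16)) = Add(3, -16) = -13)
Function('R')(Y, N) = -13
Add(Function('R')(-2232, 1175), Mul(-1, -3107726)) = Add(-13, Mul(-1, -3107726)) = Add(-13, 3107726) = 3107713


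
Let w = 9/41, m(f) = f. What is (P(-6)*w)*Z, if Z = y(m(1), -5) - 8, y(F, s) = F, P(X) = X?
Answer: 378/41 ≈ 9.2195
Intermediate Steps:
w = 9/41 (w = 9*(1/41) = 9/41 ≈ 0.21951)
Z = -7 (Z = 1 - 8 = -7)
(P(-6)*w)*Z = -6*9/41*(-7) = -54/41*(-7) = 378/41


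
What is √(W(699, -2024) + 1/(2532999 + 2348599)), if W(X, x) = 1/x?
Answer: I*√3013245012925378/2470088588 ≈ 0.022223*I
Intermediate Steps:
√(W(699, -2024) + 1/(2532999 + 2348599)) = √(1/(-2024) + 1/(2532999 + 2348599)) = √(-1/2024 + 1/4881598) = √(-2439787/4940177176) = I*√3013245012925378/2470088588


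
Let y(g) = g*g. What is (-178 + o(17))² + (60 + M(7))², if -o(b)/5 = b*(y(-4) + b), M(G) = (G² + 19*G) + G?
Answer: 8960290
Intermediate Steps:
M(G) = G² + 20*G
y(g) = g²
o(b) = -5*b*(16 + b) (o(b) = -5*b*((-4)² + b) = -5*b*(16 + b))
(-178 + o(17))² + (60 + M(7))² = (-178 - 5*17*(16 + 17))² + (60 + 7*(20 + 7))² = (-178 - 5*17*33)² + (60 + 7*27)² = (-178 - 2805)² + (60 + 189)² = (-2983)² + 249² = 8898289 + 62001 = 8960290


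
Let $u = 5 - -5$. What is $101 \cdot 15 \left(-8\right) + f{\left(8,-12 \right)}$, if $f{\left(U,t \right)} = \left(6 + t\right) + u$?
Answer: $-12116$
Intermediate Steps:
$u = 10$ ($u = 5 + 5 = 10$)
$f{\left(U,t \right)} = 16 + t$ ($f{\left(U,t \right)} = \left(6 + t\right) + 10 = 16 + t$)
$101 \cdot 15 \left(-8\right) + f{\left(8,-12 \right)} = 101 \cdot 15 \left(-8\right) + \left(16 - 12\right) = 101 \left(-120\right) + 4 = -12120 + 4 = -12116$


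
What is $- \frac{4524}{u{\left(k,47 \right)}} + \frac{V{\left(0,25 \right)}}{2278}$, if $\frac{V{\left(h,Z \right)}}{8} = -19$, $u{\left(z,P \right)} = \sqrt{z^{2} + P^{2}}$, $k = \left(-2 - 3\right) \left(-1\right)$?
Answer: $- \frac{76}{1139} - \frac{2262 \sqrt{2234}}{1117} \approx -95.782$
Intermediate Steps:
$k = 5$ ($k = \left(-5\right) \left(-1\right) = 5$)
$u{\left(z,P \right)} = \sqrt{P^{2} + z^{2}}$
$V{\left(h,Z \right)} = -152$ ($V{\left(h,Z \right)} = 8 \left(-19\right) = -152$)
$- \frac{4524}{u{\left(k,47 \right)}} + \frac{V{\left(0,25 \right)}}{2278} = - \frac{4524}{\sqrt{47^{2} + 5^{2}}} - \frac{152}{2278} = - \frac{4524}{\sqrt{2209 + 25}} - \frac{76}{1139} = - \frac{4524}{\sqrt{2234}} - \frac{76}{1139} = - 4524 \frac{\sqrt{2234}}{2234} - \frac{76}{1139} = - \frac{2262 \sqrt{2234}}{1117} - \frac{76}{1139} = - \frac{76}{1139} - \frac{2262 \sqrt{2234}}{1117}$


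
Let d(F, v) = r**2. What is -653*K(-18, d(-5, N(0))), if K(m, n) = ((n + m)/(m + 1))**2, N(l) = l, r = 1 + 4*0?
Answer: -653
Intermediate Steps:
r = 1 (r = 1 + 0 = 1)
d(F, v) = 1 (d(F, v) = 1**2 = 1)
K(m, n) = (m + n)**2/(1 + m)**2 (K(m, n) = ((m + n)/(1 + m))**2 = (m + n)**2/(1 + m)**2)
-653*K(-18, d(-5, N(0))) = -653*(-18 + 1)**2/(1 - 18)**2 = -653*(-17)**2/(-17)**2 = -653*289/289 = -653*1 = -653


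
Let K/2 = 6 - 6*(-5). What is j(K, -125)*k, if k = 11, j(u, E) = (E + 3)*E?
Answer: 167750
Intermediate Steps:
K = 72 (K = 2*(6 - 6*(-5)) = 2*(6 + 30) = 2*36 = 72)
j(u, E) = E*(3 + E) (j(u, E) = (3 + E)*E = E*(3 + E))
j(K, -125)*k = -125*(3 - 125)*11 = -125*(-122)*11 = 15250*11 = 167750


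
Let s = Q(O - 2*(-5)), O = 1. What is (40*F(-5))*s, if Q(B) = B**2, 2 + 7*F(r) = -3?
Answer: -24200/7 ≈ -3457.1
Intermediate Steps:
F(r) = -5/7 (F(r) = -2/7 + (1/7)*(-3) = -2/7 - 3/7 = -5/7)
s = 121 (s = (1 - 2*(-5))**2 = (1 + 10)**2 = 11**2 = 121)
(40*F(-5))*s = (40*(-5/7))*121 = -200/7*121 = -24200/7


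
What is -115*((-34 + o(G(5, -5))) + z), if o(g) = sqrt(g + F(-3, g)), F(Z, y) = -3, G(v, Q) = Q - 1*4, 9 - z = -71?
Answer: -5290 - 230*I*sqrt(3) ≈ -5290.0 - 398.37*I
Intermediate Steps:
z = 80 (z = 9 - 1*(-71) = 9 + 71 = 80)
G(v, Q) = -4 + Q (G(v, Q) = Q - 4 = -4 + Q)
o(g) = sqrt(-3 + g) (o(g) = sqrt(g - 3) = sqrt(-3 + g))
-115*((-34 + o(G(5, -5))) + z) = -115*((-34 + sqrt(-3 + (-4 - 5))) + 80) = -115*((-34 + sqrt(-3 - 9)) + 80) = -115*((-34 + sqrt(-12)) + 80) = -115*((-34 + 2*I*sqrt(3)) + 80) = -115*(46 + 2*I*sqrt(3)) = -5290 - 230*I*sqrt(3)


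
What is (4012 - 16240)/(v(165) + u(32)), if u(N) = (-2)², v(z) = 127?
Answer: -12228/131 ≈ -93.344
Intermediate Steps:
u(N) = 4
(4012 - 16240)/(v(165) + u(32)) = (4012 - 16240)/(127 + 4) = -12228/131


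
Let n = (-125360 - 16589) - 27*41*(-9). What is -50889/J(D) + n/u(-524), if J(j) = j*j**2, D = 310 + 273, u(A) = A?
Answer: 13076848522073/51916685194 ≈ 251.88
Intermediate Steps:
D = 583
J(j) = j**3
n = -131986 (n = -141949 - 1107*(-9) = -141949 + 9963 = -131986)
-50889/J(D) + n/u(-524) = -50889/(583**3) - 131986/(-524) = -50889/198155287 - 131986*(-1/524) = -50889*1/198155287 + 65993/262 = -50889/198155287 + 65993/262 = 13076848522073/51916685194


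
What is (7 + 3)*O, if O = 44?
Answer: 440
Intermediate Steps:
(7 + 3)*O = (7 + 3)*44 = 10*44 = 440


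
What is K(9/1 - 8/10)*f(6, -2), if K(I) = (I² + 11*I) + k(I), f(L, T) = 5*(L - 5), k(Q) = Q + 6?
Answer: 4291/5 ≈ 858.20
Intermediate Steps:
k(Q) = 6 + Q
f(L, T) = -25 + 5*L (f(L, T) = 5*(-5 + L) = -25 + 5*L)
K(I) = 6 + I² + 12*I (K(I) = (I² + 11*I) + (6 + I) = 6 + I² + 12*I)
K(9/1 - 8/10)*f(6, -2) = (6 + (9/1 - 8/10)² + 12*(9/1 - 8/10))*(-25 + 5*6) = (6 + (9*1 - 8*⅒)² + 12*(9*1 - 8*⅒))*(-25 + 30) = (6 + (9 - ⅘)² + 12*(9 - ⅘))*5 = (6 + (41/5)² + 12*(41/5))*5 = (6 + 1681/25 + 492/5)*5 = (4291/25)*5 = 4291/5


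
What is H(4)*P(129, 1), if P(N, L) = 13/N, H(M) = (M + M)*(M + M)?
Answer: 832/129 ≈ 6.4496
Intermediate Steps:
H(M) = 4*M² (H(M) = (2*M)*(2*M) = 4*M²)
H(4)*P(129, 1) = (4*4²)*(13/129) = (4*16)*(13*(1/129)) = 64*(13/129) = 832/129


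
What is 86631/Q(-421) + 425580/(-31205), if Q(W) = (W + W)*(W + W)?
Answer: -59803515753/4424644324 ≈ -13.516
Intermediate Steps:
Q(W) = 4*W² (Q(W) = (2*W)*(2*W) = 4*W²)
86631/Q(-421) + 425580/(-31205) = 86631/((4*(-421)²)) + 425580/(-31205) = 86631/((4*177241)) + 425580*(-1/31205) = 86631/708964 - 85116/6241 = -59803515753/4424644324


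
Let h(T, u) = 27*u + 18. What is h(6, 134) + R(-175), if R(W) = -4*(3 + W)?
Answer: 4324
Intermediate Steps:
R(W) = -12 - 4*W
h(T, u) = 18 + 27*u
h(6, 134) + R(-175) = (18 + 27*134) + (-12 - 4*(-175)) = (18 + 3618) + (-12 + 700) = 3636 + 688 = 4324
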